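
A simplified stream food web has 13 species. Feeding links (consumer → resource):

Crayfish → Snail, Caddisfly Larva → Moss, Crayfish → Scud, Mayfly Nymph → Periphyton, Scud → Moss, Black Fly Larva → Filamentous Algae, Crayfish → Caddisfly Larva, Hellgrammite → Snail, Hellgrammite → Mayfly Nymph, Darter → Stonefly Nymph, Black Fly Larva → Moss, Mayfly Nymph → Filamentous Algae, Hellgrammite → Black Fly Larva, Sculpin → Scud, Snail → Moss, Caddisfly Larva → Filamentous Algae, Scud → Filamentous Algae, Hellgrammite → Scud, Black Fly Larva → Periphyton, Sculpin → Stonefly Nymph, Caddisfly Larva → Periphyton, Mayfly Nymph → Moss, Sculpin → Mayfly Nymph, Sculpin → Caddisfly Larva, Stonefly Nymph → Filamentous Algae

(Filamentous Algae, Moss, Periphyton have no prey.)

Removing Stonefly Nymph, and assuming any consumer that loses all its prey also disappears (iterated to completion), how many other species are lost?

1

Remove Stonefly Nymph.
Round 1: Darter (all prey gone) → extinct.
No further losses. Total secondary extinctions: 1.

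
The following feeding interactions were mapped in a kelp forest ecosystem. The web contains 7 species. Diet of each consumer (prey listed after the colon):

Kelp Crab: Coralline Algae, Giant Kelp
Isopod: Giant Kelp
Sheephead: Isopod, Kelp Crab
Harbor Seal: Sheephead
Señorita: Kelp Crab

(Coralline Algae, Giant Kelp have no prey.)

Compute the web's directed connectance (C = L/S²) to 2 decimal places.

The web has S = 7 species and L = 7 feeding links.
C = L / S² = 7 / 49 = 0.1429 ≈ 0.14.

C = 0.14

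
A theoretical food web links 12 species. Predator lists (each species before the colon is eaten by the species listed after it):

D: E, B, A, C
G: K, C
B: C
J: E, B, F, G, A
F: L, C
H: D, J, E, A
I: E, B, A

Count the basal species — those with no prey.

Basal species (no prey listed): I, H.
Count: 2.

2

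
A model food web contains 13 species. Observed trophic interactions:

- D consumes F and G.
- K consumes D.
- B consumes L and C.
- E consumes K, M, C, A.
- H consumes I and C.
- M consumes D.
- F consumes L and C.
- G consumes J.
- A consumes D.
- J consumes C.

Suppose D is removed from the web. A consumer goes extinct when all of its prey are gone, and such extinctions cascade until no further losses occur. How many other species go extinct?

Remove D.
Round 1: A (all prey gone), K (all prey gone), M (all prey gone) → extinct.
No further losses. Total secondary extinctions: 3.

3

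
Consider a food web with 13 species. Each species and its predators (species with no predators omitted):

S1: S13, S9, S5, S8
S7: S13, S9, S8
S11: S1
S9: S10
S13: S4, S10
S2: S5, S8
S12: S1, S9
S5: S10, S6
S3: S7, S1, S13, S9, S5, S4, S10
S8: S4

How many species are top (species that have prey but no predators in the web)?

Top species (has prey, but nothing eats it): S4, S10, S6.
Count: 3.

3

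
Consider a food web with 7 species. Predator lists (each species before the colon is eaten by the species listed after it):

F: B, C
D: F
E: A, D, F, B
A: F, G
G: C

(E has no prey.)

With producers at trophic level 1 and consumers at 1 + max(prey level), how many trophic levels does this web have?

Producers (level 1): E.
E → A → F → C gives C level 4.
No species has a prey at level 4, so no species reaches level 5.

4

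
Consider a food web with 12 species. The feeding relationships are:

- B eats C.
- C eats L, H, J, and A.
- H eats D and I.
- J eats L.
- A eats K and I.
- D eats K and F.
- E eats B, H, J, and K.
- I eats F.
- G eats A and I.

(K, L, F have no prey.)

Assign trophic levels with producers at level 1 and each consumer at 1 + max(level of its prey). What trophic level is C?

F is a producer → level 1.
I eats F → level 2.
A eats I (level 2); other prey at levels: K 1 → level 3.
C eats A (level 3); other prey at levels: L 1, J 2, H 3 → level 4.

Trophic level 4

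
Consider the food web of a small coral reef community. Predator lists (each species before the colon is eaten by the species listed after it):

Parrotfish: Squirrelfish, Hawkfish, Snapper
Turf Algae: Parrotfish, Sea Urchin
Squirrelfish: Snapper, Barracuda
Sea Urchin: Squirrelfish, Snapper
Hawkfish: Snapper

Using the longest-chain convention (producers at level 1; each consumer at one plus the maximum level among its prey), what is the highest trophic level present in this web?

Producers (level 1): Turf Algae.
Turf Algae → Parrotfish → Squirrelfish → Barracuda gives Barracuda level 4.
No species has a prey at level 4, so no species reaches level 5.

4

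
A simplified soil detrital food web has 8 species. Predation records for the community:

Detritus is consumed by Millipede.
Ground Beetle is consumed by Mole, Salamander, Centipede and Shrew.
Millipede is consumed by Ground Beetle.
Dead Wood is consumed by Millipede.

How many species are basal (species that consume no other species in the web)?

Basal species (no prey listed): Dead Wood, Detritus.
Count: 2.

2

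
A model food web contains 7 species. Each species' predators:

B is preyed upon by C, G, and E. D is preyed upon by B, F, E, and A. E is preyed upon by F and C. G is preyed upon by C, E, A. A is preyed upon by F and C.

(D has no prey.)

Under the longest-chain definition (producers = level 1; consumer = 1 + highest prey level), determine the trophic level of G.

D is a producer → level 1.
B eats D → level 2.
G eats B → level 3.

Trophic level 3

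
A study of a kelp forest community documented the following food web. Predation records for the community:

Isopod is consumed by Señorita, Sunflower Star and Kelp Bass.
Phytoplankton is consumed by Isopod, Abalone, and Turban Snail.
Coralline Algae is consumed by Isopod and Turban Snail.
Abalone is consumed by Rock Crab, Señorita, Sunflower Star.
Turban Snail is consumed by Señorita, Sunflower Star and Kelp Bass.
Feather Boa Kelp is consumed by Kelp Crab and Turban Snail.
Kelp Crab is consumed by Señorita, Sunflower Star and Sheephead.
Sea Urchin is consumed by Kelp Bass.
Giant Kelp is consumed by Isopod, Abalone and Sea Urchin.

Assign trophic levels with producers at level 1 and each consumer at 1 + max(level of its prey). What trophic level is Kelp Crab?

Feather Boa Kelp is a producer → level 1.
Kelp Crab eats Feather Boa Kelp → level 2.

Trophic level 2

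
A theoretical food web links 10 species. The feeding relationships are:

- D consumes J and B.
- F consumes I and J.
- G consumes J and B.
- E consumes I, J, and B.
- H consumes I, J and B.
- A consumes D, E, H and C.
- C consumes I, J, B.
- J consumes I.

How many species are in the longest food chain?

One longest chain: I → J → D → A.
It has 4 species and 3 links.

4 species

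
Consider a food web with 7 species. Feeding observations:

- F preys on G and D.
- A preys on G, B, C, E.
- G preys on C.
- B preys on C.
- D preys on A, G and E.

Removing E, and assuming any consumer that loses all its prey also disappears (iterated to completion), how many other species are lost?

Remove E.
Every predator of it retains at least one other prey: A still has C, G, B; D still has G, A.
No consumer loses all prey, so no secondary extinctions occur.

0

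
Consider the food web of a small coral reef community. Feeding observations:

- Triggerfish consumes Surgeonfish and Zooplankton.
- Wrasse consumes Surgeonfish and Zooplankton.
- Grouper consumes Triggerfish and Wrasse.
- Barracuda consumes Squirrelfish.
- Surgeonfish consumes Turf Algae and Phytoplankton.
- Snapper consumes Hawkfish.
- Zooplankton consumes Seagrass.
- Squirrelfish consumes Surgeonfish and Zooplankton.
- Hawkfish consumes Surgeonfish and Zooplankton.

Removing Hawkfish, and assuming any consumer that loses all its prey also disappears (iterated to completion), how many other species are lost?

Remove Hawkfish.
Round 1: Snapper (all prey gone) → extinct.
No further losses. Total secondary extinctions: 1.

1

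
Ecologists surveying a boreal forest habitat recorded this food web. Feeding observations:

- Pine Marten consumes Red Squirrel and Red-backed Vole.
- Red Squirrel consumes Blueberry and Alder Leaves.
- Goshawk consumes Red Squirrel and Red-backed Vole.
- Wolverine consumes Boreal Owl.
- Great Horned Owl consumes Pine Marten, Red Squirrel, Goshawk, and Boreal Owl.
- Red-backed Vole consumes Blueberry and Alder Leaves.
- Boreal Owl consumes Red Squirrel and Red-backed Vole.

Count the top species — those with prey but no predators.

2

Top species (has prey, but nothing eats it): Wolverine, Great Horned Owl.
Count: 2.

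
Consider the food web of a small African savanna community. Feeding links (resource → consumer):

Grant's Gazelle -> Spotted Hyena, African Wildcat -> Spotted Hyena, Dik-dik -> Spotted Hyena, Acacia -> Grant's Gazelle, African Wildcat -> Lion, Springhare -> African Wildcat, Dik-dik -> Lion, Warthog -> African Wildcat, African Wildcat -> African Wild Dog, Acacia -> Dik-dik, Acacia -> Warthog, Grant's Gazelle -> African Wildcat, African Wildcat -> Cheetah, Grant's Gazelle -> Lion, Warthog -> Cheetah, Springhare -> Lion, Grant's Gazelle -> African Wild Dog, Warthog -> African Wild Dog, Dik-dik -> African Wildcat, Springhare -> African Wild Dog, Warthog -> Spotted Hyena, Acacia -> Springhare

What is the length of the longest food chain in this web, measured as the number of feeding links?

One longest chain: Acacia → Warthog → African Wildcat → African Wild Dog.
It has 4 species and 3 links.

3 links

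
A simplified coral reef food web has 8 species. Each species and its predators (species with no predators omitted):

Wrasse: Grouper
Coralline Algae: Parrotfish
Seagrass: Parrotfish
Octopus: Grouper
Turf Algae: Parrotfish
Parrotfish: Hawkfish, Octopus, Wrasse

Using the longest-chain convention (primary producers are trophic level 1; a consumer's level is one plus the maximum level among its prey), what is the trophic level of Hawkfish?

Trophic level 3

Coralline Algae is a producer → level 1.
Parrotfish eats Coralline Algae (level 1); other prey at levels: Seagrass 1, Turf Algae 1 → level 2.
Hawkfish eats Parrotfish → level 3.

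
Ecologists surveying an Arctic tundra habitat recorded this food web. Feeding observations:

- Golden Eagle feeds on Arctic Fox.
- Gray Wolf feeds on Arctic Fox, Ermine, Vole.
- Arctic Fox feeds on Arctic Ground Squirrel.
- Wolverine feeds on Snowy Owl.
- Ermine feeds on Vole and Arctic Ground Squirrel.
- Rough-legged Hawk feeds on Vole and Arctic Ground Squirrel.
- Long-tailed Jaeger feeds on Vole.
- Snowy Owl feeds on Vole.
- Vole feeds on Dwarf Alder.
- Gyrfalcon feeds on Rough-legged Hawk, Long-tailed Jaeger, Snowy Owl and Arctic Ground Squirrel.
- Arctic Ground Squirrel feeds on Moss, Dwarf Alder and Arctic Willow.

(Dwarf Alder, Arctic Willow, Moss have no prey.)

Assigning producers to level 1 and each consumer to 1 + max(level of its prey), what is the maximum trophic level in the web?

Producers (level 1): Dwarf Alder, Arctic Willow, Moss.
Dwarf Alder → Arctic Ground Squirrel → Ermine → Gray Wolf gives Gray Wolf level 4.
No species has a prey at level 4, so no species reaches level 5.

4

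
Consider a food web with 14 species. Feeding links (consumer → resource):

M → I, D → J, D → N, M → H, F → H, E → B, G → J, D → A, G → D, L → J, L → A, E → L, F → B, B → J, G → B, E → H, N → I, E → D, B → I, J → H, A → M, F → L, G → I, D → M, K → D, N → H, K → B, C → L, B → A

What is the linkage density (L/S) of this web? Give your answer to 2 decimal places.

There are L = 29 links among S = 14 species.
L/S = 29/14 = 2.0714 ≈ 2.07.

L/S = 2.07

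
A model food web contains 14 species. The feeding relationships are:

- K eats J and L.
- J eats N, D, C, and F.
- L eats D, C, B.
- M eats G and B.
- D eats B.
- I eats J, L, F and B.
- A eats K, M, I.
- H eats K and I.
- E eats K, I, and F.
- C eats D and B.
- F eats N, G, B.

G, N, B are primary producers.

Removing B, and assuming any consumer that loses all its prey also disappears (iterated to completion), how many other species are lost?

3

Remove B.
Round 1: D (all prey gone) → extinct.
Round 2: C (all prey gone) → extinct.
Round 3: L (all prey gone) → extinct.
No further losses. Total secondary extinctions: 3.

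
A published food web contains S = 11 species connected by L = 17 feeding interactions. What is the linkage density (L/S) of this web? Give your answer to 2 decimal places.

There are L = 17 links among S = 11 species.
L/S = 17/11 = 1.5455 ≈ 1.55.

L/S = 1.55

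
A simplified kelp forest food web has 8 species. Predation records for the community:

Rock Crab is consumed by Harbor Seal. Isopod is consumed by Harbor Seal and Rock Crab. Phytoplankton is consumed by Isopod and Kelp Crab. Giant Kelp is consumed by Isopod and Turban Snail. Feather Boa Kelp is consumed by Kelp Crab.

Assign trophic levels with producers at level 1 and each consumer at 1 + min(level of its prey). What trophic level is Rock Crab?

Trophic level 3

Phytoplankton is a producer → level 1.
Isopod eats Phytoplankton → level 2.
Rock Crab eats Isopod → level 3.
No prey of Rock Crab is below level 2, so 3 is the minimum.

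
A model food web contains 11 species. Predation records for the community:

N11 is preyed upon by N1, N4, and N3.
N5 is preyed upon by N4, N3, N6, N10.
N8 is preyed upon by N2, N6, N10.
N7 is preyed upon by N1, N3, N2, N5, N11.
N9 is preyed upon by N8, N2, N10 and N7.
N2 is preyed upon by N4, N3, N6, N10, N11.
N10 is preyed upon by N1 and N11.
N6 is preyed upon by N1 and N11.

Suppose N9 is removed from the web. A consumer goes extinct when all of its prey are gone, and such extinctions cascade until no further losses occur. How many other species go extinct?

Remove N9.
Round 1: N7 (all prey gone), N8 (all prey gone) → extinct.
Round 2: N5 (all prey gone), N2 (all prey gone) → extinct.
Round 3: N6 (all prey gone), N10 (all prey gone) → extinct.
Round 4: N11 (all prey gone) → extinct.
Round 5: N4 (all prey gone), N3 (all prey gone), N1 (all prey gone) → extinct.
No further losses. Total secondary extinctions: 10.

10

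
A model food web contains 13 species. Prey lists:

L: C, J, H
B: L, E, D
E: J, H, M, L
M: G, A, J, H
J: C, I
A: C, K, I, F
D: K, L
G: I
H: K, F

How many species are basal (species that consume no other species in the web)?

4

Basal species (no prey listed): C, K, I, F.
Count: 4.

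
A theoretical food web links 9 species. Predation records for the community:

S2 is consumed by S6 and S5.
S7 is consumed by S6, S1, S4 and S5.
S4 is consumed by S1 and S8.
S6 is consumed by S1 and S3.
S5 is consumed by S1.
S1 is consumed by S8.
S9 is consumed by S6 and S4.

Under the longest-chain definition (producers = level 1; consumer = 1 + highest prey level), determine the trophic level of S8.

S7 is a producer → level 1.
S4 eats S7 (level 1); other prey at levels: S9 1 → level 2.
S1 eats S4 (level 2); other prey at levels: S7 1, S5 2, S6 2 → level 3.
S8 eats S1 (level 3); other prey at levels: S4 2 → level 4.

Trophic level 4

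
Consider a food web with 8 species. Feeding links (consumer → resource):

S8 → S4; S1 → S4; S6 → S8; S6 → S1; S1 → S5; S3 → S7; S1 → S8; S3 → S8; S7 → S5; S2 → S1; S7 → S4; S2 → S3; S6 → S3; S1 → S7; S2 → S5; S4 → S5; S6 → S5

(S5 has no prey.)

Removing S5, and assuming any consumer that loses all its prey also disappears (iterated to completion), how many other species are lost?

7

Remove S5.
Round 1: S4 (all prey gone) → extinct.
Round 2: S8 (all prey gone), S7 (all prey gone) → extinct.
Round 3: S1 (all prey gone), S3 (all prey gone) → extinct.
Round 4: S6 (all prey gone), S2 (all prey gone) → extinct.
No further losses. Total secondary extinctions: 7.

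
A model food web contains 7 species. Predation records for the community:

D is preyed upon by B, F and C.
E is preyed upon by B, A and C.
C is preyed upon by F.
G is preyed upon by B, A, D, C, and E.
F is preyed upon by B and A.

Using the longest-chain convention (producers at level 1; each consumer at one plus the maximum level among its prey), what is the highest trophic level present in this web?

Producers (level 1): G.
G → D → C → F → B gives B level 5.
No species has a prey at level 5, so no species reaches level 6.

5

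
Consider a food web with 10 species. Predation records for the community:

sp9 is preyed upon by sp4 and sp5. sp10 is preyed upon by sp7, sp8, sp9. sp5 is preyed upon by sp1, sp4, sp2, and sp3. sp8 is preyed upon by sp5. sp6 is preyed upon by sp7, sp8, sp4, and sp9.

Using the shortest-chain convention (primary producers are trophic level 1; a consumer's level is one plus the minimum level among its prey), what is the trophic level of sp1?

sp10 is a producer → level 1.
sp9 eats sp10 → level 2.
sp5 eats sp9 → level 3.
sp1 eats sp5 → level 4.
No prey of sp1 is below level 3, so 4 is the minimum.

Trophic level 4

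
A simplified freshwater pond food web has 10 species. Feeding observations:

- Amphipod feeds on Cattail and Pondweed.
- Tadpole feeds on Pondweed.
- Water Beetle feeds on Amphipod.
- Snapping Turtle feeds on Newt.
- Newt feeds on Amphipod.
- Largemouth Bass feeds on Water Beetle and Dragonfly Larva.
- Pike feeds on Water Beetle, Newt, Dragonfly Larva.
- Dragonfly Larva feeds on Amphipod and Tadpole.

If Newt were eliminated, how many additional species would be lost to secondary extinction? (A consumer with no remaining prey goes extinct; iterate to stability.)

1

Remove Newt.
Round 1: Snapping Turtle (all prey gone) → extinct.
No further losses. Total secondary extinctions: 1.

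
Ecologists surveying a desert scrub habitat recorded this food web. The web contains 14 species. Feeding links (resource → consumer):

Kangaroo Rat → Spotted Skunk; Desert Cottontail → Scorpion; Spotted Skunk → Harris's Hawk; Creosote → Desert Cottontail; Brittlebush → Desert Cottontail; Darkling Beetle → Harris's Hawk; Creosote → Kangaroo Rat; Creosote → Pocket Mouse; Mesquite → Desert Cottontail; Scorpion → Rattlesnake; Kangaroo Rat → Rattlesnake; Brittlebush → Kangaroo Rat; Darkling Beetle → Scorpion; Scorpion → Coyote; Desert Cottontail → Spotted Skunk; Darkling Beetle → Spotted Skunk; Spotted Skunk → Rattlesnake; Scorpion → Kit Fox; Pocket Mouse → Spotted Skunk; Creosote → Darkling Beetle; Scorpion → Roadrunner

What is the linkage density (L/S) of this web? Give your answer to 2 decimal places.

L/S = 1.50

There are L = 21 links among S = 14 species.
L/S = 21/14 = 1.5000 ≈ 1.50.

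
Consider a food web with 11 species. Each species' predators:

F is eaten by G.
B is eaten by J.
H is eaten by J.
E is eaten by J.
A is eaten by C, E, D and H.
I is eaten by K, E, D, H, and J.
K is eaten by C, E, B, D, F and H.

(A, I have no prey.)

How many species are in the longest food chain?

4 species

One longest chain: I → K → F → G.
It has 4 species and 3 links.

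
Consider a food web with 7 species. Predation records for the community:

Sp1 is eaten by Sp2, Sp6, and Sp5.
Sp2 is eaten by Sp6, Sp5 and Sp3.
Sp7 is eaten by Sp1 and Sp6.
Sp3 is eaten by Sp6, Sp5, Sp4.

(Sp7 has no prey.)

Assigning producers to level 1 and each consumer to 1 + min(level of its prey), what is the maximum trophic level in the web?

Producers (level 1): Sp7.
Following each consumer down to its lowest-level prey: Sp7 → Sp1 → Sp2 → Sp3 → Sp4 (levels 1 through 5).
All prey of Sp4 (Sp3 4) are at level 4 or above, so Sp4 is at level 1 + 4 = 5.
Every consumer has at least one prey at level 4 or below, so none exceeds level 5.

5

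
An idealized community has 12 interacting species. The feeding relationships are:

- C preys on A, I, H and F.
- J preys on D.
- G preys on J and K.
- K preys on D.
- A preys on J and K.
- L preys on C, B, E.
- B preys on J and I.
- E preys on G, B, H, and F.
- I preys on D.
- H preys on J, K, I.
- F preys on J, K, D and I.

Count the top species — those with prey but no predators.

1

Top species (has prey, but nothing eats it): L.
Count: 1.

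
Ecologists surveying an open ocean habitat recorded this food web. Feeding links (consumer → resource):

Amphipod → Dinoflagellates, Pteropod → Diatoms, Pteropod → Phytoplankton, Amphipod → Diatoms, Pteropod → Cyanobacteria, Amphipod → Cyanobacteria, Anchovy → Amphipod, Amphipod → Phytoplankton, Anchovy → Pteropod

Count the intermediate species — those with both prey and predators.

Intermediate species (has both prey and predators): Amphipod, Pteropod.
Count: 2.

2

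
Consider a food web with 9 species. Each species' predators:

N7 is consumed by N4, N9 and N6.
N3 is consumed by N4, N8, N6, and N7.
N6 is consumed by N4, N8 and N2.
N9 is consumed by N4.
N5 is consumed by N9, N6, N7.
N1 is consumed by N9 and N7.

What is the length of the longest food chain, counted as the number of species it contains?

One longest chain: N3 → N7 → N6 → N8.
It has 4 species and 3 links.

4 species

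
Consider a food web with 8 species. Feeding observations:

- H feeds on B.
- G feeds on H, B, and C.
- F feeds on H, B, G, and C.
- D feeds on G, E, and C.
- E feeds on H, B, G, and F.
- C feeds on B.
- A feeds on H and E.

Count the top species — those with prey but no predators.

Top species (has prey, but nothing eats it): A, D.
Count: 2.

2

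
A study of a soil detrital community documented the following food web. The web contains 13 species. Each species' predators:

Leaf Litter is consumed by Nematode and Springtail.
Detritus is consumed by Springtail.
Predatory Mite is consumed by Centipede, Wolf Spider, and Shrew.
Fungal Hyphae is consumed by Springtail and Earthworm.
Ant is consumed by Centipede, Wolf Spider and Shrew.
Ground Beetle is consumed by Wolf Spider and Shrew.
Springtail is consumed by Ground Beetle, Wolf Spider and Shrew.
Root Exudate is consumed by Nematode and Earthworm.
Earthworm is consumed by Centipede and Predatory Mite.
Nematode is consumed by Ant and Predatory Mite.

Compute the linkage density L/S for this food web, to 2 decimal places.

There are L = 22 links among S = 13 species.
L/S = 22/13 = 1.6923 ≈ 1.69.

L/S = 1.69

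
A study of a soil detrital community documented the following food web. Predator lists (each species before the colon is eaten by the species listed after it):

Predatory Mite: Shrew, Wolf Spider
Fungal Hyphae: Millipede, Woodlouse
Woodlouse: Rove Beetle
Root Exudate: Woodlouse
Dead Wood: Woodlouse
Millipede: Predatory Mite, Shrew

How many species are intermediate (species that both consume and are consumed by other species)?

3

Intermediate species (has both prey and predators): Millipede, Woodlouse, Predatory Mite.
Count: 3.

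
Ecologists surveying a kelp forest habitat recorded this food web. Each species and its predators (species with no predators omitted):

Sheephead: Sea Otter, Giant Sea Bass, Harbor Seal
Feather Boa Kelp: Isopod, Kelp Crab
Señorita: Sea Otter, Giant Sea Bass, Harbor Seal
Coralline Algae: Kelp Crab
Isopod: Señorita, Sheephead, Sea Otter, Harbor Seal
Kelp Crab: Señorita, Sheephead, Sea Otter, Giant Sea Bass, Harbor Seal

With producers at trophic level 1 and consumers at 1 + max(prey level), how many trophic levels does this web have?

4

Producers (level 1): Feather Boa Kelp, Coralline Algae.
Feather Boa Kelp → Isopod → Señorita → Harbor Seal gives Harbor Seal level 4.
No species has a prey at level 4, so no species reaches level 5.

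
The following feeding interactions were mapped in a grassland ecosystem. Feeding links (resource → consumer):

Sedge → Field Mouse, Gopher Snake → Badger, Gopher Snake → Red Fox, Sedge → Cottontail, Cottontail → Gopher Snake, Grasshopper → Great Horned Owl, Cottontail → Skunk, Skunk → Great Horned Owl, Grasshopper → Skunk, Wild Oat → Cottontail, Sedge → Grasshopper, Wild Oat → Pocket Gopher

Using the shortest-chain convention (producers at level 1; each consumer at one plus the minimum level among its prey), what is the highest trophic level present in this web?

Producers (level 1): Wild Oat, Sedge.
Following each consumer down to its lowest-level prey: Wild Oat → Cottontail → Gopher Snake → Red Fox (levels 1 through 4).
All prey of Red Fox (Gopher Snake 3) are at level 3 or above, so Red Fox is at level 1 + 3 = 4.
Every consumer has at least one prey at level 3 or below, so none exceeds level 4.

4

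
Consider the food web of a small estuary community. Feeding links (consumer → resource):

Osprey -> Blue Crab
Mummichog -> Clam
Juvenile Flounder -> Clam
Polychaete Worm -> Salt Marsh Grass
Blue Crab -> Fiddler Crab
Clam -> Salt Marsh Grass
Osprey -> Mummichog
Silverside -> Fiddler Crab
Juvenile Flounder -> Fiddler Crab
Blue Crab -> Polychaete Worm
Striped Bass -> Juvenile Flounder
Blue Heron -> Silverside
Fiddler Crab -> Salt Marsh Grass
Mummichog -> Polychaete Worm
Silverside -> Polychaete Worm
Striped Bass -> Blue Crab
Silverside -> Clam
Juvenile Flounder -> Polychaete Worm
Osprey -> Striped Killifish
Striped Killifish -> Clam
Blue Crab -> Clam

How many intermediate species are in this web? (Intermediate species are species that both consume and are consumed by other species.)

8

Intermediate species (has both prey and predators): Clam, Polychaete Worm, Fiddler Crab, Juvenile Flounder, Mummichog, Striped Killifish, Silverside, Blue Crab.
Count: 8.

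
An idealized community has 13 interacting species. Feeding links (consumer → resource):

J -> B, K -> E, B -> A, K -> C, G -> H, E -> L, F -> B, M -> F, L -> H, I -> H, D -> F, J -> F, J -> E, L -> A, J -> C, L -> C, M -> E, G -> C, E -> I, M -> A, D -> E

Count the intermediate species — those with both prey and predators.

Intermediate species (has both prey and predators): L, B, I, E, F.
Count: 5.

5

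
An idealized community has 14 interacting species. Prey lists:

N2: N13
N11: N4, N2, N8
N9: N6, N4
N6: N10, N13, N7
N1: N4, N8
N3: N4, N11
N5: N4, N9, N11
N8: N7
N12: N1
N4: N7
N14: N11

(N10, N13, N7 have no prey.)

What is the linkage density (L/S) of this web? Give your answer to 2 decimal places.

L/S = 1.43

There are L = 20 links among S = 14 species.
L/S = 20/14 = 1.4286 ≈ 1.43.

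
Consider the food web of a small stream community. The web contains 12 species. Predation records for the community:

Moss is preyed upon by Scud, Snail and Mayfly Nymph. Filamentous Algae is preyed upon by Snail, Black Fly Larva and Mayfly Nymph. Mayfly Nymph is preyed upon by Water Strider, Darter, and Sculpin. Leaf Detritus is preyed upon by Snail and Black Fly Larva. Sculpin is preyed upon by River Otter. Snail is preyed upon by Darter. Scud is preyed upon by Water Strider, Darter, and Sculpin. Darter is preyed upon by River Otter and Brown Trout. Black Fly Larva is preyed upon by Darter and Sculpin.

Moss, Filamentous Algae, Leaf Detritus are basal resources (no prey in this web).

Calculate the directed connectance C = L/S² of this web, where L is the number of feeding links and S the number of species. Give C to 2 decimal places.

C = 0.14

The web has S = 12 species and L = 20 feeding links.
C = L / S² = 20 / 144 = 0.1389 ≈ 0.14.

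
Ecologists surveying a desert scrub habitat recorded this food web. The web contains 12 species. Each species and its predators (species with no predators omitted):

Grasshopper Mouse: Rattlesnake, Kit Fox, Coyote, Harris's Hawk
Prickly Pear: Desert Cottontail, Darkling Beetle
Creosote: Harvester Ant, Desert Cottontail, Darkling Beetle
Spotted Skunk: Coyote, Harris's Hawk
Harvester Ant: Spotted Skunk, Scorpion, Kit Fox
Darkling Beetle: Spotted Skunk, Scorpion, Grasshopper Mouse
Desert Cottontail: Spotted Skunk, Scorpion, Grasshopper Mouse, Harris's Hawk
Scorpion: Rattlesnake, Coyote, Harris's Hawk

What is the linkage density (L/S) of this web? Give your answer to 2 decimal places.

L/S = 2.00

There are L = 24 links among S = 12 species.
L/S = 24/12 = 2.0000 ≈ 2.00.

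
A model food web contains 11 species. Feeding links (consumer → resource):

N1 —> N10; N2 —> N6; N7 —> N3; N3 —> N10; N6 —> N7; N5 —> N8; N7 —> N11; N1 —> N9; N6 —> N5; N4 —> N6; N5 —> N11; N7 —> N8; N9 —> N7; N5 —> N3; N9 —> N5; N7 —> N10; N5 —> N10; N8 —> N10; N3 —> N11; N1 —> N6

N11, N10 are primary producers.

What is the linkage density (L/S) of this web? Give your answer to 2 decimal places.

L/S = 1.82

There are L = 20 links among S = 11 species.
L/S = 20/11 = 1.8182 ≈ 1.82.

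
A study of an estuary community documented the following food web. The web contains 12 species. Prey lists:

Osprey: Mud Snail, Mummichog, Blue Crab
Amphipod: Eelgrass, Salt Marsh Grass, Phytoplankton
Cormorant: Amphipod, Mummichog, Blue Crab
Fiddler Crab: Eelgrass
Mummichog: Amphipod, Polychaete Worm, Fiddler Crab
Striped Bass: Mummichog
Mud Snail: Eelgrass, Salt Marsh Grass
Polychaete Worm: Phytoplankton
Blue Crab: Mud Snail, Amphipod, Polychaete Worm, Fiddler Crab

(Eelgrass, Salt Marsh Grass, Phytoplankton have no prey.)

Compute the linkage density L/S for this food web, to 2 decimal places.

L/S = 1.75

There are L = 21 links among S = 12 species.
L/S = 21/12 = 1.7500 ≈ 1.75.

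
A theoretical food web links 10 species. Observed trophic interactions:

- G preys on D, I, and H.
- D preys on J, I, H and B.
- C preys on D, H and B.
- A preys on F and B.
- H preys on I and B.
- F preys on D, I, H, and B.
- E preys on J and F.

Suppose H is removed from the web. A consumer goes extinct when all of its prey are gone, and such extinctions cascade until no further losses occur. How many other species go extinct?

0

Remove H.
Every predator of it retains at least one other prey: D still has B, I, J; C still has B, D; G still has I, D; F still has B, I, D.
No consumer loses all prey, so no secondary extinctions occur.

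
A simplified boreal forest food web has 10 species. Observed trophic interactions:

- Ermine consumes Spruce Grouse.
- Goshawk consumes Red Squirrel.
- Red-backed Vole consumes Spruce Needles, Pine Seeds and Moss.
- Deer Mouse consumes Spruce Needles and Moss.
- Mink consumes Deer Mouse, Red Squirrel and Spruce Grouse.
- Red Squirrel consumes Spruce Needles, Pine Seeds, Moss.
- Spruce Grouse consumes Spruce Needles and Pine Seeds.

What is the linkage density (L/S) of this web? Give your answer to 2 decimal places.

L/S = 1.50

There are L = 15 links among S = 10 species.
L/S = 15/10 = 1.5000 ≈ 1.50.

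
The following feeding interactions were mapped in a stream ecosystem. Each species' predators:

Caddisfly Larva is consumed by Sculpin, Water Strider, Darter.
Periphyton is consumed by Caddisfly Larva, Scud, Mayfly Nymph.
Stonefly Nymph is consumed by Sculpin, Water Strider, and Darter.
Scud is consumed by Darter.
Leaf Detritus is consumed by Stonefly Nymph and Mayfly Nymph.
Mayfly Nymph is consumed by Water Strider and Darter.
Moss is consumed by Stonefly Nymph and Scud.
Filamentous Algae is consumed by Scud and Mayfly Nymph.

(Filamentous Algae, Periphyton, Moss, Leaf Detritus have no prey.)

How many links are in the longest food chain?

One longest chain: Filamentous Algae → Mayfly Nymph → Water Strider.
It has 3 species and 2 links.

2 links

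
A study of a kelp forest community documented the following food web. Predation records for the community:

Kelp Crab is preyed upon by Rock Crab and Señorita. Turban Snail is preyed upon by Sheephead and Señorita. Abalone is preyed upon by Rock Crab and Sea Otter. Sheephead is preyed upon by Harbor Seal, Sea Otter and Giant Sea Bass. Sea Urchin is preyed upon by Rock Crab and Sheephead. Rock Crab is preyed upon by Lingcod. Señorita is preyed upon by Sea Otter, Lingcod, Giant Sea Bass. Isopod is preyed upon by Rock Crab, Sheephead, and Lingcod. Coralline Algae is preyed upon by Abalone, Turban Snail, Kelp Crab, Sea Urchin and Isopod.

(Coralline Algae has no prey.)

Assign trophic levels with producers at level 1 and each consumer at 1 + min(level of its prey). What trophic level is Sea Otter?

Trophic level 3

Coralline Algae is a producer → level 1.
Abalone eats Coralline Algae → level 2.
Sea Otter eats Abalone → level 3.
No prey of Sea Otter is below level 2, so 3 is the minimum.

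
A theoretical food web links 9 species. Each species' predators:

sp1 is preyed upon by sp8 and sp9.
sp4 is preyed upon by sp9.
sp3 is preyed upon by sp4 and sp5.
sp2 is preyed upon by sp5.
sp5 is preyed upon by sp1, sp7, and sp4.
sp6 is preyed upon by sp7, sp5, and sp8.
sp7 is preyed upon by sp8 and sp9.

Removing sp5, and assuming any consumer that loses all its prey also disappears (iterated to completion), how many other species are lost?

Remove sp5.
Round 1: sp1 (all prey gone) → extinct.
No further losses. Total secondary extinctions: 1.

1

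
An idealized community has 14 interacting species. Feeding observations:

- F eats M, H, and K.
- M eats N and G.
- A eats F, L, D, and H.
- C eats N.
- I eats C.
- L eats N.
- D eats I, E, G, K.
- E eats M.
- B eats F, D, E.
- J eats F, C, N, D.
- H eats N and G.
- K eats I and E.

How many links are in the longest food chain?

One longest chain: N → M → E → K → F → A.
It has 6 species and 5 links.

5 links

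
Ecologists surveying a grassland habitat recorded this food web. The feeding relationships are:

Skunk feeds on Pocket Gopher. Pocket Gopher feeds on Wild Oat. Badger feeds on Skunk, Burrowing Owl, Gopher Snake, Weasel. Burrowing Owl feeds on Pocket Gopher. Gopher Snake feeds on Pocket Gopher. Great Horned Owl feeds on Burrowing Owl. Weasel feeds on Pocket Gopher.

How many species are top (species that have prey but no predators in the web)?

Top species (has prey, but nothing eats it): Great Horned Owl, Badger.
Count: 2.

2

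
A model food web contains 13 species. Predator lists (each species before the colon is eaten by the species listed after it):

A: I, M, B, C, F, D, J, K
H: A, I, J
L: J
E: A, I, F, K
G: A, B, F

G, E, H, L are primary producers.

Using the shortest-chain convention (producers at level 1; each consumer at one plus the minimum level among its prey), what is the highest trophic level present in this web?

Producers (level 1): G, E, H, L.
Following each consumer down to its lowest-level prey: G → A → D (levels 1 through 3).
All prey of D (A 2) are at level 2 or above, so D is at level 1 + 2 = 3.
Every consumer has at least one prey at level 2 or below, so none exceeds level 3.

3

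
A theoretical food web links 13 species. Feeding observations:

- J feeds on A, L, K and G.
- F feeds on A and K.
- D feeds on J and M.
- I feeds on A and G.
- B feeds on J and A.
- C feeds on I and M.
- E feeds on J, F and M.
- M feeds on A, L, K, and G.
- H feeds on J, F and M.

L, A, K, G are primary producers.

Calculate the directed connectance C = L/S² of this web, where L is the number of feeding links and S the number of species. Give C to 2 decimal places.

The web has S = 13 species and L = 24 feeding links.
C = L / S² = 24 / 169 = 0.1420 ≈ 0.14.

C = 0.14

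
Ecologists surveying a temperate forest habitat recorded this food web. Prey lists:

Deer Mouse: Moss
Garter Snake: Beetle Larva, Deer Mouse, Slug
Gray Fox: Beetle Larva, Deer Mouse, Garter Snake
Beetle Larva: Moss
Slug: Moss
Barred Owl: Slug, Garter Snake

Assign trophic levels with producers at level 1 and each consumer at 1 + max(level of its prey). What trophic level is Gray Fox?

Trophic level 4

Moss is a producer → level 1.
Beetle Larva eats Moss → level 2.
Garter Snake eats Beetle Larva (level 2); other prey at levels: Deer Mouse 2, Slug 2 → level 3.
Gray Fox eats Garter Snake (level 3); other prey at levels: Beetle Larva 2, Deer Mouse 2 → level 4.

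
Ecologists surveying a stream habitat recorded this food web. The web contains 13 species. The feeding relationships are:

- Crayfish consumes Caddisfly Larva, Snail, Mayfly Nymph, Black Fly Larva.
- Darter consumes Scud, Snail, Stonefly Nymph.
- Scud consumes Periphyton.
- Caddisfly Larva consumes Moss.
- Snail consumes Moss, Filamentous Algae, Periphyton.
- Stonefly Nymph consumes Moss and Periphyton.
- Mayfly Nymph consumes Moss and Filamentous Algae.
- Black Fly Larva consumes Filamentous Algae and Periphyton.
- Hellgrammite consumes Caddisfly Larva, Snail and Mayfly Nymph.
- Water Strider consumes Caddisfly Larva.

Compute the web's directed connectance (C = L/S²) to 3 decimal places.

The web has S = 13 species and L = 22 feeding links.
C = L / S² = 22 / 169 = 0.1302 ≈ 0.130.

C = 0.130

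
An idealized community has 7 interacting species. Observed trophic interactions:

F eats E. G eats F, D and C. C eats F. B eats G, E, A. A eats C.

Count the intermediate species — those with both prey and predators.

Intermediate species (has both prey and predators): F, C, G, A.
Count: 4.

4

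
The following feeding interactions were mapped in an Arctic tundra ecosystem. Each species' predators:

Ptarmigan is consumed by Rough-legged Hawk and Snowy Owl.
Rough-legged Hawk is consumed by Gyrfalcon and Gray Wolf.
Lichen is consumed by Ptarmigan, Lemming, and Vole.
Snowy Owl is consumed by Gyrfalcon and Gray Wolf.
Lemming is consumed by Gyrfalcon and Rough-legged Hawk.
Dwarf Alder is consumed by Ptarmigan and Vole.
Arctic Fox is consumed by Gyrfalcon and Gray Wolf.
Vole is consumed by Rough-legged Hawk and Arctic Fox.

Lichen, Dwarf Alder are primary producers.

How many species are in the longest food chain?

4 species

One longest chain: Lichen → Lemming → Rough-legged Hawk → Gyrfalcon.
It has 4 species and 3 links.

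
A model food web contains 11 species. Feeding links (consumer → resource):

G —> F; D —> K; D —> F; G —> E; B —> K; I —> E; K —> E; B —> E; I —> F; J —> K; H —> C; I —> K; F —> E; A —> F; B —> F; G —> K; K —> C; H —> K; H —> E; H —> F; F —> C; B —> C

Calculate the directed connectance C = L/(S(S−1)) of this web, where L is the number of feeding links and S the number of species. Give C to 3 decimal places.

The web has S = 11 species and L = 22 feeding links.
C = L / (S(S−1)) = 22 / 110 = 0.2000 ≈ 0.200.

C = 0.200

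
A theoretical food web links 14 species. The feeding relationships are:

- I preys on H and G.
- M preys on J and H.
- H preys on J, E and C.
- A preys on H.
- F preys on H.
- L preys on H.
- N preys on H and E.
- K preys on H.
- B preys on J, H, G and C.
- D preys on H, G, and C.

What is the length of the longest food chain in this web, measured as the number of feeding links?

One longest chain: J → H → A.
It has 3 species and 2 links.

2 links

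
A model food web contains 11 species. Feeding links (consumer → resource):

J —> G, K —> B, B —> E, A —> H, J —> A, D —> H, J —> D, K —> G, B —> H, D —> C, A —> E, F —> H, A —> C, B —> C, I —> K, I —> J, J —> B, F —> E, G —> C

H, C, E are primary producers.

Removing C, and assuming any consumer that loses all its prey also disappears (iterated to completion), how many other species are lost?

Remove C.
Round 1: G (all prey gone) → extinct.
No further losses. Total secondary extinctions: 1.

1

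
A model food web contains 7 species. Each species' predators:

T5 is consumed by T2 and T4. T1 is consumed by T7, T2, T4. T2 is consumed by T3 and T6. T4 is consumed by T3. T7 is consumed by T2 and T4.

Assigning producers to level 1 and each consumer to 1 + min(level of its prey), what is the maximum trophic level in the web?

Producers (level 1): T1, T5.
Following each consumer down to its lowest-level prey: T1 → T2 → T3 (levels 1 through 3).
All prey of T3 (T2 2, T4 2) are at level 2 or above, so T3 is at level 1 + 2 = 3.
Every consumer has at least one prey at level 2 or below, so none exceeds level 3.

3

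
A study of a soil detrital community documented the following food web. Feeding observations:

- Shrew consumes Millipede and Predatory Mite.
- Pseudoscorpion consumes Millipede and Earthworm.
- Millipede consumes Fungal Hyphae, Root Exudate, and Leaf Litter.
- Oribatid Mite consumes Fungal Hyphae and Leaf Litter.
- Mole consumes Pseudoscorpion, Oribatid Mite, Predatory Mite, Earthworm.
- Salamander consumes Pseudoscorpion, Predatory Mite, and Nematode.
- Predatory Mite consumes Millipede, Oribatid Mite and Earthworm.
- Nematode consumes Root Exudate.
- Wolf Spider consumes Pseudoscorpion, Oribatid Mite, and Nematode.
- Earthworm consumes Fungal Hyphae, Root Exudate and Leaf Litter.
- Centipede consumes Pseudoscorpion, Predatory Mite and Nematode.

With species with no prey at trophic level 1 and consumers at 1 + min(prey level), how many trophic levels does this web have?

Basal resources (level 1): Fungal Hyphae, Root Exudate, Leaf Litter.
Following each consumer down to its lowest-level prey: Fungal Hyphae → Millipede → Shrew (levels 1 through 3).
All prey of Shrew (Millipede 2, Predatory Mite 3) are at level 2 or above, so Shrew is at level 1 + 2 = 3.
Every consumer has at least one prey at level 2 or below, so none exceeds level 3.

3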